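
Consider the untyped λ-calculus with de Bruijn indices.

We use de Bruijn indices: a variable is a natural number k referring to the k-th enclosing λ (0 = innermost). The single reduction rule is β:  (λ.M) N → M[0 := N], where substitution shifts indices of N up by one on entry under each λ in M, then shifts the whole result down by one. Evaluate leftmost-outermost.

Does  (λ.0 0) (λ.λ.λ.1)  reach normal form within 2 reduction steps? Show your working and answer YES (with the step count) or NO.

Answer: YES — reaches normal form λ.λ.1 in 2 ≤ 2 steps

Derivation:
  start: (λ.0 0) (λ.λ.λ.1)
  [1] (λ.λ.λ.1) (λ.λ.λ.1)
  [2] λ.λ.1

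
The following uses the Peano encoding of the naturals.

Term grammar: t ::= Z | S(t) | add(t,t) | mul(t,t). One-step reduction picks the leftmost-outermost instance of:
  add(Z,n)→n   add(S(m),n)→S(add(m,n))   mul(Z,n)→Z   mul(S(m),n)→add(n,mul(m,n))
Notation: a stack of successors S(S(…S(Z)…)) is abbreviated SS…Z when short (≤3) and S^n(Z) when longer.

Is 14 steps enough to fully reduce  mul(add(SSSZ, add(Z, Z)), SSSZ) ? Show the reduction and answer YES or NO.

  start: mul(add(SSSZ, add(Z, Z)), SSSZ)
  step 1: mul(S(add(SSZ, add(Z, Z))), SSSZ)
  step 2: add(SSSZ, mul(add(SSZ, add(Z, Z)), SSSZ))
  step 3: S(add(SSZ, mul(add(SSZ, add(Z, Z)), SSSZ)))
  step 4: S(S(add(SZ, mul(add(SSZ, add(Z, Z)), SSSZ))))
  step 5: S(S(S(add(Z, mul(add(SSZ, add(Z, Z)), SSSZ)))))
  step 6: S(S(S(mul(add(SSZ, add(Z, Z)), SSSZ))))
  step 7: S(S(S(mul(S(add(SZ, add(Z, Z))), SSSZ))))
  step 8: S(S(S(add(SSSZ, mul(add(SZ, add(Z, Z)), SSSZ)))))
  step 9: S(S(S(S(add(SSZ, mul(add(SZ, add(Z, Z)), SSSZ))))))
  step 10: S(S(S(S(S(add(SZ, mul(add(SZ, add(Z, Z)), SSSZ)))))))
  step 11: S(S(S(S(S(S(add(Z, mul(add(SZ, add(Z, Z)), SSSZ))))))))
  step 12: S(S(S(S(S(S(mul(add(SZ, add(Z, Z)), SSSZ)))))))
  step 13: S(S(S(S(S(S(mul(S(add(Z, add(Z, Z))), SSSZ)))))))
  step 14: S(S(S(S(S(S(add(SSSZ, mul(add(Z, add(Z, Z)), SSSZ))))))))

Answer: NO — after 14 steps the term is S(S(S(S(S(S(add(SSSZ, mul(add(Z, add(Z, Z)), SSSZ)))))))), not yet normal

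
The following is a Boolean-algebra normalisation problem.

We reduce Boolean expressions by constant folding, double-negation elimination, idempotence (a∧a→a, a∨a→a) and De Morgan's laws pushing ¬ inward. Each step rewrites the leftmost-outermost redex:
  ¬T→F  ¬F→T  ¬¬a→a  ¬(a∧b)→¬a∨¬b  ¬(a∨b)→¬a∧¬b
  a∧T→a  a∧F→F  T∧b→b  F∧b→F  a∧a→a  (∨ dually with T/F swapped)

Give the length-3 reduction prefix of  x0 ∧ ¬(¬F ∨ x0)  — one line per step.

  start: x0 ∧ ¬(¬F ∨ x0)
  step 1: x0 ∧ (¬¬F ∧ ¬x0)
  step 2: x0 ∧ (F ∧ ¬x0)
  step 3: x0 ∧ F

Answer: after 3 steps: x0 ∧ F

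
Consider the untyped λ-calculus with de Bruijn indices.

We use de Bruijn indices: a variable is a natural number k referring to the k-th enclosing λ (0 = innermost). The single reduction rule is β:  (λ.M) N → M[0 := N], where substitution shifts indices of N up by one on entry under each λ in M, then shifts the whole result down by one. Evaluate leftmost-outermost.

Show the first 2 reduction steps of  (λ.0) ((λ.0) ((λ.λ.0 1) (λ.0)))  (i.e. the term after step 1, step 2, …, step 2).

Answer: after 2 steps: (λ.λ.0 1) (λ.0)

Reduction:
  start: (λ.0) ((λ.0) ((λ.λ.0 1) (λ.0)))
  [1] (λ.0) ((λ.λ.0 1) (λ.0))
  [2] (λ.λ.0 1) (λ.0)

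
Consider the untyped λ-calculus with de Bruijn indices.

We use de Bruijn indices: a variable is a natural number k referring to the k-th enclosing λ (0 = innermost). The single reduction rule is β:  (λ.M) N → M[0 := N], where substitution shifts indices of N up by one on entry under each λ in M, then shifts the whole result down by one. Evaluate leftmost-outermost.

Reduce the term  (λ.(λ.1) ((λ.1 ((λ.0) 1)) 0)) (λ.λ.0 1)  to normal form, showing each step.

Answer: normal form = λ.λ.0 1  (in 2 steps)

Reduction:
  start: (λ.(λ.1) ((λ.1 ((λ.0) 1)) 0)) (λ.λ.0 1)
  →1  (λ.λ.λ.0 1) ((λ.(λ.λ.0 1) ((λ.0) (λ.λ.0 1))) (λ.λ.0 1))
  →2  λ.λ.0 1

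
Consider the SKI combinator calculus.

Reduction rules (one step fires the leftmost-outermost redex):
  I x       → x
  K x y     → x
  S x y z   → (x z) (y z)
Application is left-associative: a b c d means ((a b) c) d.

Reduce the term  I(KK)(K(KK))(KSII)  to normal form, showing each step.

  start: I(KK)(K(KK))(KSII)
  [1] KK(K(KK))(KSII)
  [2] K(KSII)
  [3] K(SI)

Answer: normal form = K(SI)  (in 3 steps)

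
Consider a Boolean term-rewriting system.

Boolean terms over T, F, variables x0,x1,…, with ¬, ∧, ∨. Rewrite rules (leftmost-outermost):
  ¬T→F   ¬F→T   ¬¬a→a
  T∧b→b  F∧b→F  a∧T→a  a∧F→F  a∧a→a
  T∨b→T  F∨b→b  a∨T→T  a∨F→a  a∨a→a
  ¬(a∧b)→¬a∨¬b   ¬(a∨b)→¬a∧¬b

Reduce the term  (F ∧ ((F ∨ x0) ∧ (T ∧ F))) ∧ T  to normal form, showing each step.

Answer: normal form = F  (in 2 steps)

Working:
  start: (F ∧ ((F ∨ x0) ∧ (T ∧ F))) ∧ T
  →1  F ∧ ((F ∨ x0) ∧ (T ∧ F))
  →2  F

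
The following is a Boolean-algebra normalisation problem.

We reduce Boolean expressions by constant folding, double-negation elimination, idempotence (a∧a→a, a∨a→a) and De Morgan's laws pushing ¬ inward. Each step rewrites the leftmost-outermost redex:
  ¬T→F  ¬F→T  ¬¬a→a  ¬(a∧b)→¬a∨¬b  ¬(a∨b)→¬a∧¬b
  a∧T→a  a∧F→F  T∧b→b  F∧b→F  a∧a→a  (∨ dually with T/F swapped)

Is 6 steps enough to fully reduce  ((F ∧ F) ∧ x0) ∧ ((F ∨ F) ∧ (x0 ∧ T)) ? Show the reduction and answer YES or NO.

Answer: YES — reaches normal form F in 3 ≤ 6 steps

Derivation:
  start: ((F ∧ F) ∧ x0) ∧ ((F ∨ F) ∧ (x0 ∧ T))
  step 1: (F ∧ x0) ∧ ((F ∨ F) ∧ (x0 ∧ T))
  step 2: F ∧ ((F ∨ F) ∧ (x0 ∧ T))
  step 3: F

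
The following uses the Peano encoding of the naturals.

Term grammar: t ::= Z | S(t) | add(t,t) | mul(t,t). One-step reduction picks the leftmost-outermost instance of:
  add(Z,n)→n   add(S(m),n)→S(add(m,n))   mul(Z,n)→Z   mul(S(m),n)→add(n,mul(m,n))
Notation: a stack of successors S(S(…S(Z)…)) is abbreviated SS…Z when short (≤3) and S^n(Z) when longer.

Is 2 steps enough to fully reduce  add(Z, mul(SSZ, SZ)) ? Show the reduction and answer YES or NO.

Answer: NO — after 2 steps the term is add(SZ, mul(SZ, SZ)), not yet normal

Working:
  start: add(Z, mul(SSZ, SZ))
  step 1: mul(SSZ, SZ)
  step 2: add(SZ, mul(SZ, SZ))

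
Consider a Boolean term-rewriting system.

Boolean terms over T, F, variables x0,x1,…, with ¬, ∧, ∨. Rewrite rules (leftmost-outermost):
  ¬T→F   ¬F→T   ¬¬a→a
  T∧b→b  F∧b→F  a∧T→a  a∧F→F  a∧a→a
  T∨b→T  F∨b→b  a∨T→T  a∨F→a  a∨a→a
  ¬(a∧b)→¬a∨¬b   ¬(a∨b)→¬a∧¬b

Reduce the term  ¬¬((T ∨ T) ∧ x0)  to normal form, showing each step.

  start: ¬¬((T ∨ T) ∧ x0)
  step 1: (T ∨ T) ∧ x0
  step 2: T ∧ x0
  step 3: x0

Answer: normal form = x0  (in 3 steps)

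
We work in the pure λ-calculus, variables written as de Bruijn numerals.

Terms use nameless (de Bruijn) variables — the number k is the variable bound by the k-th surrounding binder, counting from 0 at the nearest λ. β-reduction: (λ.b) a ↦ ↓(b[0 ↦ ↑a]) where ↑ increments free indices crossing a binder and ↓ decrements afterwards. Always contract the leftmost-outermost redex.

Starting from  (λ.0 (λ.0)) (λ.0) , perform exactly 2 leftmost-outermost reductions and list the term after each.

Answer: after 2 steps: λ.0

Derivation:
  start: (λ.0 (λ.0)) (λ.0)
  step 1: (λ.0) (λ.0)
  step 2: λ.0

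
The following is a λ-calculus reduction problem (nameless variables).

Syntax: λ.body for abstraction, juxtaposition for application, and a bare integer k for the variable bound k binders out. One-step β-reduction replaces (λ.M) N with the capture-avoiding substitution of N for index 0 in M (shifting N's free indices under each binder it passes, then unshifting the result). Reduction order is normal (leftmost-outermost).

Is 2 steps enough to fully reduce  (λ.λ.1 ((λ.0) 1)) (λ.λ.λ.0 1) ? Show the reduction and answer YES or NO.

  start: (λ.λ.1 ((λ.0) 1)) (λ.λ.λ.0 1)
  →1  λ.(λ.λ.λ.0 1) ((λ.0) (λ.λ.λ.0 1))
  →2  λ.λ.λ.0 1

Answer: YES — reaches normal form λ.λ.λ.0 1 in 2 ≤ 2 steps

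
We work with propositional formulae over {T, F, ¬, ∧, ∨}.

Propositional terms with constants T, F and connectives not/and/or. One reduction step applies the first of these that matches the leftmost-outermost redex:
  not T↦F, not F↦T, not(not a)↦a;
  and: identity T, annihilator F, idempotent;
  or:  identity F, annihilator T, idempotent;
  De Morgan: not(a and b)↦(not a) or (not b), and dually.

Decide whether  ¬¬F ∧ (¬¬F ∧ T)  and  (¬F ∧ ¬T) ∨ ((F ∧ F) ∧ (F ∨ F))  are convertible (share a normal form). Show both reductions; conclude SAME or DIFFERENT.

Answer: SAME — A ⇓ F, B ⇓ F

Reduction:
Term A:
  start: ¬¬F ∧ (¬¬F ∧ T)
  [1] F ∧ (¬¬F ∧ T)
  [2] F

Term B:
  start: (¬F ∧ ¬T) ∨ ((F ∧ F) ∧ (F ∨ F))
  [1] (T ∧ ¬T) ∨ ((F ∧ F) ∧ (F ∨ F))
  [2] ¬T ∨ ((F ∧ F) ∧ (F ∨ F))
  [3] F ∨ ((F ∧ F) ∧ (F ∨ F))
  [4] (F ∧ F) ∧ (F ∨ F)
  [5] F ∧ (F ∨ F)
  [6] F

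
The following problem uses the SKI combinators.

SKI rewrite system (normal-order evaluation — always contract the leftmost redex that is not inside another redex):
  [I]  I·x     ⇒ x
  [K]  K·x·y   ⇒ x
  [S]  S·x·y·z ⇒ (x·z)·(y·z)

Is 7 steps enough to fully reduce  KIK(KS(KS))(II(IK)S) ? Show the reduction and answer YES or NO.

Answer: YES — reaches normal form S(KS) in 6 ≤ 7 steps

Working:
  start: KIK(KS(KS))(II(IK)S)
  →1  I(KS(KS))(II(IK)S)
  →2  KS(KS)(II(IK)S)
  →3  S(II(IK)S)
  →4  S(I(IK)S)
  →5  S(IKS)
  →6  S(KS)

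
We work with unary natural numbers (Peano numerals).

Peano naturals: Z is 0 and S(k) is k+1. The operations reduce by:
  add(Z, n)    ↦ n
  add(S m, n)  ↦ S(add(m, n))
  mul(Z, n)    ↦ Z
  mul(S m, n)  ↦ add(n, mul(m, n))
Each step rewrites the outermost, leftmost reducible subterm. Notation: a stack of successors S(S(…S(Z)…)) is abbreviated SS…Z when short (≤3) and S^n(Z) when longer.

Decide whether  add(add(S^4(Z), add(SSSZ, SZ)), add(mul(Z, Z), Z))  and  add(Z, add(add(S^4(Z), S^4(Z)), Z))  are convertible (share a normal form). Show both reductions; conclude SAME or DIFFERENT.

Term A:
  start: add(add(S^4(Z), add(SSSZ, SZ)), add(mul(Z, Z), Z))
  step 1: add(S(add(SSSZ, add(SSSZ, SZ))), add(mul(Z, Z), Z))
  step 2: S(add(add(SSSZ, add(SSSZ, SZ)), add(mul(Z, Z), Z)))
  step 3: S(add(S(add(SSZ, add(SSSZ, SZ))), add(mul(Z, Z), Z)))
  step 4: S(S(add(add(SSZ, add(SSSZ, SZ)), add(mul(Z, Z), Z))))
  step 5: S(S(add(S(add(SZ, add(SSSZ, SZ))), add(mul(Z, Z), Z))))
  step 6: S(S(S(add(add(SZ, add(SSSZ, SZ)), add(mul(Z, Z), Z)))))
  step 7: S(S(S(add(S(add(Z, add(SSSZ, SZ))), add(mul(Z, Z), Z)))))
  step 8: S(S(S(S(add(add(Z, add(SSSZ, SZ)), add(mul(Z, Z), Z))))))
  step 9: S(S(S(S(add(add(SSSZ, SZ), add(mul(Z, Z), Z))))))
  step 10: S(S(S(S(add(S(add(SSZ, SZ)), add(mul(Z, Z), Z))))))
  step 11: S(S(S(S(S(add(add(SSZ, SZ), add(mul(Z, Z), Z)))))))
  step 12: S(S(S(S(S(add(S(add(SZ, SZ)), add(mul(Z, Z), Z)))))))
  step 13: S(S(S(S(S(S(add(add(SZ, SZ), add(mul(Z, Z), Z))))))))
  step 14: S(S(S(S(S(S(add(S(add(Z, SZ)), add(mul(Z, Z), Z))))))))
  step 15: S(S(S(S(S(S(S(add(add(Z, SZ), add(mul(Z, Z), Z)))))))))
  step 16: S(S(S(S(S(S(S(add(SZ, add(mul(Z, Z), Z)))))))))
  step 17: S(S(S(S(S(S(S(S(add(Z, add(mul(Z, Z), Z))))))))))
  step 18: S(S(S(S(S(S(S(S(add(mul(Z, Z), Z)))))))))
  step 19: S(S(S(S(S(S(S(S(add(Z, Z)))))))))
  step 20: S^8(Z)

Term B:
  start: add(Z, add(add(S^4(Z), S^4(Z)), Z))
  step 1: add(add(S^4(Z), S^4(Z)), Z)
  step 2: add(S(add(SSSZ, S^4(Z))), Z)
  step 3: S(add(add(SSSZ, S^4(Z)), Z))
  step 4: S(add(S(add(SSZ, S^4(Z))), Z))
  step 5: S(S(add(add(SSZ, S^4(Z)), Z)))
  step 6: S(S(add(S(add(SZ, S^4(Z))), Z)))
  step 7: S(S(S(add(add(SZ, S^4(Z)), Z))))
  step 8: S(S(S(add(S(add(Z, S^4(Z))), Z))))
  step 9: S(S(S(S(add(add(Z, S^4(Z)), Z)))))
  step 10: S(S(S(S(add(S^4(Z), Z)))))
  step 11: S(S(S(S(S(add(SSSZ, Z))))))
  step 12: S(S(S(S(S(S(add(SSZ, Z)))))))
  step 13: S(S(S(S(S(S(S(add(SZ, Z))))))))
  step 14: S(S(S(S(S(S(S(S(add(Z, Z)))))))))
  step 15: S^8(Z)

Answer: SAME — A ⇓ S^8(Z), B ⇓ S^8(Z)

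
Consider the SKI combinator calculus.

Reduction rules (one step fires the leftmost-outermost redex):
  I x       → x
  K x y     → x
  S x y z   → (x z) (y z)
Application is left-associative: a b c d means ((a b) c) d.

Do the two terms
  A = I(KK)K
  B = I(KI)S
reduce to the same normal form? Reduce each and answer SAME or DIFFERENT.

Answer: DIFFERENT — A ⇓ K, B ⇓ I

Working:
Term A:
  start: I(KK)K
  step 1: KKK
  step 2: K

Term B:
  start: I(KI)S
  step 1: KIS
  step 2: I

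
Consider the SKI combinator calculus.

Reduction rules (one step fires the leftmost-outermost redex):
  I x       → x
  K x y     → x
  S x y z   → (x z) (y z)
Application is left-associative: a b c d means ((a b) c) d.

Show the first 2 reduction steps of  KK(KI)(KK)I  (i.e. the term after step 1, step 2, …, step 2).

Answer: after 2 steps: KK

Reduction:
  start: KK(KI)(KK)I
  [1] K(KK)I
  [2] KK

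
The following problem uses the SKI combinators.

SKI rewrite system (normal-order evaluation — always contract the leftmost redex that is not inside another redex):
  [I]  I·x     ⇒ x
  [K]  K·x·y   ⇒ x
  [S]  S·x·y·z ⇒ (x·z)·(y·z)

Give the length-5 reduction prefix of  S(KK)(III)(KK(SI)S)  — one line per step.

Answer: after 5 steps: K(KK(SI)S)

Reduction:
  start: S(KK)(III)(KK(SI)S)
  [1] KK(KK(SI)S)(III(KK(SI)S))
  [2] K(III(KK(SI)S))
  [3] K(II(KK(SI)S))
  [4] K(I(KK(SI)S))
  [5] K(KK(SI)S)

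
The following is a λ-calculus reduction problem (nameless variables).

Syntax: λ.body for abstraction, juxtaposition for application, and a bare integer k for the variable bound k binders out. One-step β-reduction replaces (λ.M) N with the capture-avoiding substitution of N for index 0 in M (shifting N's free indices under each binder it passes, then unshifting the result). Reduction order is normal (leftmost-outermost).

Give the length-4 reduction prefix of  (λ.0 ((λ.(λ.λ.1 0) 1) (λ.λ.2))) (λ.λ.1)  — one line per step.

Answer: after 4 steps: λ.λ.(λ.λ.1) 0

Reduction:
  start: (λ.0 ((λ.(λ.λ.1 0) 1) (λ.λ.2))) (λ.λ.1)
  →1  (λ.λ.1) ((λ.(λ.λ.1 0) (λ.λ.1)) (λ.λ.λ.λ.1))
  →2  λ.(λ.(λ.λ.1 0) (λ.λ.1)) (λ.λ.λ.λ.1)
  →3  λ.(λ.λ.1 0) (λ.λ.1)
  →4  λ.λ.(λ.λ.1) 0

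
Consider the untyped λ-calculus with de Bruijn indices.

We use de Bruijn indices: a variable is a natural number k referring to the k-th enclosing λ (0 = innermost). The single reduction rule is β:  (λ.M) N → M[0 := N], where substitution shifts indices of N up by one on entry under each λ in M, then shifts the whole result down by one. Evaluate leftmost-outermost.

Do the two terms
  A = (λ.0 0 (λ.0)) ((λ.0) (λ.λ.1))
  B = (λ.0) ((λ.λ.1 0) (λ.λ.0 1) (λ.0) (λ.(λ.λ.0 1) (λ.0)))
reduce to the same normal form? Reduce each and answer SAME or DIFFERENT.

Term A:
  start: (λ.0 0 (λ.0)) ((λ.0) (λ.λ.1))
  [1] (λ.0) (λ.λ.1) ((λ.0) (λ.λ.1)) (λ.0)
  [2] (λ.λ.1) ((λ.0) (λ.λ.1)) (λ.0)
  [3] (λ.(λ.0) (λ.λ.1)) (λ.0)
  [4] (λ.0) (λ.λ.1)
  [5] λ.λ.1

Term B:
  start: (λ.0) ((λ.λ.1 0) (λ.λ.0 1) (λ.0) (λ.(λ.λ.0 1) (λ.0)))
  [1] (λ.λ.1 0) (λ.λ.0 1) (λ.0) (λ.(λ.λ.0 1) (λ.0))
  [2] (λ.(λ.λ.0 1) 0) (λ.0) (λ.(λ.λ.0 1) (λ.0))
  [3] (λ.λ.0 1) (λ.0) (λ.(λ.λ.0 1) (λ.0))
  [4] (λ.0 (λ.0)) (λ.(λ.λ.0 1) (λ.0))
  [5] (λ.(λ.λ.0 1) (λ.0)) (λ.0)
  [6] (λ.λ.0 1) (λ.0)
  [7] λ.0 (λ.0)

Answer: DIFFERENT — A ⇓ λ.λ.1, B ⇓ λ.0 (λ.0)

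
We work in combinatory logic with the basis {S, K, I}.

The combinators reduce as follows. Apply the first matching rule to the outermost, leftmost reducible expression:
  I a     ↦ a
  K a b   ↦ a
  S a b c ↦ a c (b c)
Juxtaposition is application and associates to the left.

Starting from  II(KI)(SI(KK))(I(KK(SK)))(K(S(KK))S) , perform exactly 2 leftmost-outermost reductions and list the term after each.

Answer: after 2 steps: KI(SI(KK))(I(KK(SK)))(K(S(KK))S)

Reduction:
  start: II(KI)(SI(KK))(I(KK(SK)))(K(S(KK))S)
  step 1: I(KI)(SI(KK))(I(KK(SK)))(K(S(KK))S)
  step 2: KI(SI(KK))(I(KK(SK)))(K(S(KK))S)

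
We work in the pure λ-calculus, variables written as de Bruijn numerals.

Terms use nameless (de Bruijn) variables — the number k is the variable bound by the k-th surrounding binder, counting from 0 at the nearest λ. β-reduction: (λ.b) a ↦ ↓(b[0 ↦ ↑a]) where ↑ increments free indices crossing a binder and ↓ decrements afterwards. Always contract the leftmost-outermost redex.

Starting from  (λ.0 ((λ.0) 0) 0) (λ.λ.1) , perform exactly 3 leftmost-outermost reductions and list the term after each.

Answer: after 3 steps: (λ.0) (λ.λ.1)

Reduction:
  start: (λ.0 ((λ.0) 0) 0) (λ.λ.1)
  step 1: (λ.λ.1) ((λ.0) (λ.λ.1)) (λ.λ.1)
  step 2: (λ.(λ.0) (λ.λ.1)) (λ.λ.1)
  step 3: (λ.0) (λ.λ.1)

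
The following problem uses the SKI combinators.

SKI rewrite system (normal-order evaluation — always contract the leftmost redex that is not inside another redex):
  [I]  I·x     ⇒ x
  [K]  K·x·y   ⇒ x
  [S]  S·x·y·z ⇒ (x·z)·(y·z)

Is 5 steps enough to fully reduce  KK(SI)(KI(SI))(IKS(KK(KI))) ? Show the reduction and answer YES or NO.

Answer: YES — reaches normal form I in 3 ≤ 5 steps

Reduction:
  start: KK(SI)(KI(SI))(IKS(KK(KI)))
  →1  K(KI(SI))(IKS(KK(KI)))
  →2  KI(SI)
  →3  I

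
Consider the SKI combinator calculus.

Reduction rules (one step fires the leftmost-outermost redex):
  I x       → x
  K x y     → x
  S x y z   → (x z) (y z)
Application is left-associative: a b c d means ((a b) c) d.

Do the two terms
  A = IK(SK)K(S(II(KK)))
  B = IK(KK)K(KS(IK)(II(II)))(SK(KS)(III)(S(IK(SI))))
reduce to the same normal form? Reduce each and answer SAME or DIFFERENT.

Answer: DIFFERENT — A ⇓ SK(S(KK)), B ⇓ K(S(K(SI)))

Working:
Term A:
  start: IK(SK)K(S(II(KK)))
  step 1: K(SK)K(S(II(KK)))
  step 2: SK(S(II(KK)))
  step 3: SK(S(I(KK)))
  step 4: SK(S(KK))

Term B:
  start: IK(KK)K(KS(IK)(II(II)))(SK(KS)(III)(S(IK(SI))))
  step 1: K(KK)K(KS(IK)(II(II)))(SK(KS)(III)(S(IK(SI))))
  step 2: KK(KS(IK)(II(II)))(SK(KS)(III)(S(IK(SI))))
  step 3: K(SK(KS)(III)(S(IK(SI))))
  step 4: K(K(III)(KS(III))(S(IK(SI))))
  step 5: K(III(S(IK(SI))))
  step 6: K(II(S(IK(SI))))
  step 7: K(I(S(IK(SI))))
  step 8: K(S(IK(SI)))
  step 9: K(S(K(SI)))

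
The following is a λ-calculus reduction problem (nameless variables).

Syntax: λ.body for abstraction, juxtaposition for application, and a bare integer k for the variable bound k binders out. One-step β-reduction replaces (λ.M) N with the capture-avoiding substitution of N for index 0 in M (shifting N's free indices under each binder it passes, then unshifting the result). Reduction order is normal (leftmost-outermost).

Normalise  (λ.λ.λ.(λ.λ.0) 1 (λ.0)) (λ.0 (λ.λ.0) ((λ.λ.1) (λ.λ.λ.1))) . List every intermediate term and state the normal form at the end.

Answer: normal form = λ.λ.λ.0  (in 3 steps)

Working:
  start: (λ.λ.λ.(λ.λ.0) 1 (λ.0)) (λ.0 (λ.λ.0) ((λ.λ.1) (λ.λ.λ.1)))
  step 1: λ.λ.(λ.λ.0) 1 (λ.0)
  step 2: λ.λ.(λ.0) (λ.0)
  step 3: λ.λ.λ.0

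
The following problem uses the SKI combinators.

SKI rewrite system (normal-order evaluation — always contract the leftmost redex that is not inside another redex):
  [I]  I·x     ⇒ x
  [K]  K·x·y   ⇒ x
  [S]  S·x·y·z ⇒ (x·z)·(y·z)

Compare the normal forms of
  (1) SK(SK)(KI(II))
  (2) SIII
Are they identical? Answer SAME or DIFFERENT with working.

Answer: SAME — A ⇓ I, B ⇓ I

Working:
Term A:
  start: SK(SK)(KI(II))
  step 1: K(KI(II))(SK(KI(II)))
  step 2: KI(II)
  step 3: I

Term B:
  start: SIII
  step 1: II(II)
  step 2: I(II)
  step 3: II
  step 4: I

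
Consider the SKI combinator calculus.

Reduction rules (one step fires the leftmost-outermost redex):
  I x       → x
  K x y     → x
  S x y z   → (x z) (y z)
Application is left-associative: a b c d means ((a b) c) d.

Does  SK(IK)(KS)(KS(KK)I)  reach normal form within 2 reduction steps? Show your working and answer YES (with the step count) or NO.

Answer: NO — after 2 steps the term is KS(KS(KK)I), not yet normal

Reduction:
  start: SK(IK)(KS)(KS(KK)I)
  step 1: K(KS)(IK(KS))(KS(KK)I)
  step 2: KS(KS(KK)I)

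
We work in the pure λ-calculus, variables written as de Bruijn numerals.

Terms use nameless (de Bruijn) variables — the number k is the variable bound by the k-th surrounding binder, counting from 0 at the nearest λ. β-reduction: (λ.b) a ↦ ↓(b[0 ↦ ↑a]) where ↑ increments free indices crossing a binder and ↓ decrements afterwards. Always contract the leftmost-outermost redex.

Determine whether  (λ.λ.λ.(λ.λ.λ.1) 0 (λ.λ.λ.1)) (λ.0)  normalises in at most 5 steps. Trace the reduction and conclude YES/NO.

Answer: YES — reaches normal form λ.λ.λ.λ.λ.λ.1 in 3 ≤ 5 steps

Derivation:
  start: (λ.λ.λ.(λ.λ.λ.1) 0 (λ.λ.λ.1)) (λ.0)
  [1] λ.λ.(λ.λ.λ.1) 0 (λ.λ.λ.1)
  [2] λ.λ.(λ.λ.1) (λ.λ.λ.1)
  [3] λ.λ.λ.λ.λ.λ.1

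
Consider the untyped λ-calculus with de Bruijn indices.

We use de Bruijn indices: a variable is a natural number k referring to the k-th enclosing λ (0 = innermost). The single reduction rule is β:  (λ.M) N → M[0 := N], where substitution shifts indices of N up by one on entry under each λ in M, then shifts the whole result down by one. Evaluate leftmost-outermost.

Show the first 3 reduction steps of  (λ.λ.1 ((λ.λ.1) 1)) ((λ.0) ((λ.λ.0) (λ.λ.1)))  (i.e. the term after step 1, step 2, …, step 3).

Answer: after 3 steps: λ.(λ.0) ((λ.λ.1) ((λ.0) ((λ.λ.0) (λ.λ.1))))

Working:
  start: (λ.λ.1 ((λ.λ.1) 1)) ((λ.0) ((λ.λ.0) (λ.λ.1)))
  [1] λ.(λ.0) ((λ.λ.0) (λ.λ.1)) ((λ.λ.1) ((λ.0) ((λ.λ.0) (λ.λ.1))))
  [2] λ.(λ.λ.0) (λ.λ.1) ((λ.λ.1) ((λ.0) ((λ.λ.0) (λ.λ.1))))
  [3] λ.(λ.0) ((λ.λ.1) ((λ.0) ((λ.λ.0) (λ.λ.1))))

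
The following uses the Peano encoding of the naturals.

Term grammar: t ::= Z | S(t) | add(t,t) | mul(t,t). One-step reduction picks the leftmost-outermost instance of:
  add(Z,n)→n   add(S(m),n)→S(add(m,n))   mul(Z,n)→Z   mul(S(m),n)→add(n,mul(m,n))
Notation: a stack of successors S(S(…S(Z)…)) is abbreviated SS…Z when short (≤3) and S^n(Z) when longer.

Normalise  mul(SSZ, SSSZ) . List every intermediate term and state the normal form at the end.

  start: mul(SSZ, SSSZ)
  →1  add(SSSZ, mul(SZ, SSSZ))
  →2  S(add(SSZ, mul(SZ, SSSZ)))
  →3  S(S(add(SZ, mul(SZ, SSSZ))))
  →4  S(S(S(add(Z, mul(SZ, SSSZ)))))
  →5  S(S(S(mul(SZ, SSSZ))))
  →6  S(S(S(add(SSSZ, mul(Z, SSSZ)))))
  →7  S(S(S(S(add(SSZ, mul(Z, SSSZ))))))
  →8  S(S(S(S(S(add(SZ, mul(Z, SSSZ)))))))
  →9  S(S(S(S(S(S(add(Z, mul(Z, SSSZ))))))))
  →10  S(S(S(S(S(S(mul(Z, SSSZ)))))))
  →11  S^6(Z)

Answer: normal form = S^6(Z)  (in 11 steps)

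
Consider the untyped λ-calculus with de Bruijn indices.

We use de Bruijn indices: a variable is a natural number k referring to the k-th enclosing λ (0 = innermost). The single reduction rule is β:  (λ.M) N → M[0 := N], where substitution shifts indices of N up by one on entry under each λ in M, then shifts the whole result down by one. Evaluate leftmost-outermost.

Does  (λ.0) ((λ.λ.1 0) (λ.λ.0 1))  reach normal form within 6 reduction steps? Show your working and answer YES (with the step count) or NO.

  start: (λ.0) ((λ.λ.1 0) (λ.λ.0 1))
  [1] (λ.λ.1 0) (λ.λ.0 1)
  [2] λ.(λ.λ.0 1) 0
  [3] λ.λ.0 1

Answer: YES — reaches normal form λ.λ.0 1 in 3 ≤ 6 steps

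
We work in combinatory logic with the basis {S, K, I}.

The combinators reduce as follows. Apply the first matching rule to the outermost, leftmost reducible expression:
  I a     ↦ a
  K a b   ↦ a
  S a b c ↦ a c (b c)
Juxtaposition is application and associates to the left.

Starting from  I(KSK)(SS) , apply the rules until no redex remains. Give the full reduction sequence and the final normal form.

Answer: normal form = S(SS)  (in 2 steps)

Working:
  start: I(KSK)(SS)
  →1  KSK(SS)
  →2  S(SS)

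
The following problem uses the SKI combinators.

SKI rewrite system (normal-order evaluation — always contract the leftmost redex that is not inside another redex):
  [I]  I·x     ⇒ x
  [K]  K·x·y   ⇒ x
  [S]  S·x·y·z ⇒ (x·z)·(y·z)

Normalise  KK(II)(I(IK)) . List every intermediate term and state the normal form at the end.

  start: KK(II)(I(IK))
  [1] K(I(IK))
  [2] K(IK)
  [3] KK

Answer: normal form = KK  (in 3 steps)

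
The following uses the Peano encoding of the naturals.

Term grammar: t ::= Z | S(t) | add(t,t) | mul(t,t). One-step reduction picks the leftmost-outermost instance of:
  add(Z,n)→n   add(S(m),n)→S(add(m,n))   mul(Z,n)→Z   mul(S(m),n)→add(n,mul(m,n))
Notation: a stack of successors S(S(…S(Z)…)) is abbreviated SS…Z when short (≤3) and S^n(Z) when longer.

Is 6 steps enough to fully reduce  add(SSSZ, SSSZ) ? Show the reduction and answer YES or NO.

Answer: YES — reaches normal form S^6(Z) in 4 ≤ 6 steps

Derivation:
  start: add(SSSZ, SSSZ)
  [1] S(add(SSZ, SSSZ))
  [2] S(S(add(SZ, SSSZ)))
  [3] S(S(S(add(Z, SSSZ))))
  [4] S^6(Z)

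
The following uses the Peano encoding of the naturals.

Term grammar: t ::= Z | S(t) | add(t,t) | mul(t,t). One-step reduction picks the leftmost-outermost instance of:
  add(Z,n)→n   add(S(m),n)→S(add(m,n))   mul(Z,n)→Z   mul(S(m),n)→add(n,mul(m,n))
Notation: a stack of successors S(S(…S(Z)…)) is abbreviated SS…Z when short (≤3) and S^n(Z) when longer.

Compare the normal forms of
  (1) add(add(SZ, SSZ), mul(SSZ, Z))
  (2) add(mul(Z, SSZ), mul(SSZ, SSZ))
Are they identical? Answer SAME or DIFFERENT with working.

Term A:
  start: add(add(SZ, SSZ), mul(SSZ, Z))
  [1] add(S(add(Z, SSZ)), mul(SSZ, Z))
  [2] S(add(add(Z, SSZ), mul(SSZ, Z)))
  [3] S(add(SSZ, mul(SSZ, Z)))
  [4] S(S(add(SZ, mul(SSZ, Z))))
  [5] S(S(S(add(Z, mul(SSZ, Z)))))
  [6] S(S(S(mul(SSZ, Z))))
  [7] S(S(S(add(Z, mul(SZ, Z)))))
  [8] S(S(S(mul(SZ, Z))))
  [9] S(S(S(add(Z, mul(Z, Z)))))
  [10] S(S(S(mul(Z, Z))))
  [11] SSSZ

Term B:
  start: add(mul(Z, SSZ), mul(SSZ, SSZ))
  [1] add(Z, mul(SSZ, SSZ))
  [2] mul(SSZ, SSZ)
  [3] add(SSZ, mul(SZ, SSZ))
  [4] S(add(SZ, mul(SZ, SSZ)))
  [5] S(S(add(Z, mul(SZ, SSZ))))
  [6] S(S(mul(SZ, SSZ)))
  [7] S(S(add(SSZ, mul(Z, SSZ))))
  [8] S(S(S(add(SZ, mul(Z, SSZ)))))
  [9] S(S(S(S(add(Z, mul(Z, SSZ))))))
  [10] S(S(S(S(mul(Z, SSZ)))))
  [11] S^4(Z)

Answer: DIFFERENT — A ⇓ SSSZ, B ⇓ S^4(Z)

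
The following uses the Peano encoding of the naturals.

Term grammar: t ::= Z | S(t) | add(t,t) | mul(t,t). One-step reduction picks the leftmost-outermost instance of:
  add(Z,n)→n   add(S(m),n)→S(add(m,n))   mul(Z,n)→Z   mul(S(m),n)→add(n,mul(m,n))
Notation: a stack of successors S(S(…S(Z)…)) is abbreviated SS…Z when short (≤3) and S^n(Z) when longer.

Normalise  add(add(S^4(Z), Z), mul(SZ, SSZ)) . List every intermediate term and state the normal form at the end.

  start: add(add(S^4(Z), Z), mul(SZ, SSZ))
  step 1: add(S(add(SSSZ, Z)), mul(SZ, SSZ))
  step 2: S(add(add(SSSZ, Z), mul(SZ, SSZ)))
  step 3: S(add(S(add(SSZ, Z)), mul(SZ, SSZ)))
  step 4: S(S(add(add(SSZ, Z), mul(SZ, SSZ))))
  step 5: S(S(add(S(add(SZ, Z)), mul(SZ, SSZ))))
  step 6: S(S(S(add(add(SZ, Z), mul(SZ, SSZ)))))
  step 7: S(S(S(add(S(add(Z, Z)), mul(SZ, SSZ)))))
  step 8: S(S(S(S(add(add(Z, Z), mul(SZ, SSZ))))))
  step 9: S(S(S(S(add(Z, mul(SZ, SSZ))))))
  step 10: S(S(S(S(mul(SZ, SSZ)))))
  step 11: S(S(S(S(add(SSZ, mul(Z, SSZ))))))
  step 12: S(S(S(S(S(add(SZ, mul(Z, SSZ)))))))
  step 13: S(S(S(S(S(S(add(Z, mul(Z, SSZ))))))))
  step 14: S(S(S(S(S(S(mul(Z, SSZ)))))))
  step 15: S^6(Z)

Answer: normal form = S^6(Z)  (in 15 steps)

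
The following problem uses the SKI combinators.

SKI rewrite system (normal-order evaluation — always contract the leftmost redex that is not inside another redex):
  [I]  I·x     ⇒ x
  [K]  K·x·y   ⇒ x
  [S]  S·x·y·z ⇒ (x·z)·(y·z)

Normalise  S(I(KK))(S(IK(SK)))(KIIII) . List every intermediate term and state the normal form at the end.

  start: S(I(KK))(S(IK(SK)))(KIIII)
  step 1: I(KK)(KIIII)(S(IK(SK))(KIIII))
  step 2: KK(KIIII)(S(IK(SK))(KIIII))
  step 3: K(S(IK(SK))(KIIII))
  step 4: K(S(K(SK))(KIIII))
  step 5: K(S(K(SK))(III))
  step 6: K(S(K(SK))(II))
  step 7: K(S(K(SK))I)

Answer: normal form = K(S(K(SK))I)  (in 7 steps)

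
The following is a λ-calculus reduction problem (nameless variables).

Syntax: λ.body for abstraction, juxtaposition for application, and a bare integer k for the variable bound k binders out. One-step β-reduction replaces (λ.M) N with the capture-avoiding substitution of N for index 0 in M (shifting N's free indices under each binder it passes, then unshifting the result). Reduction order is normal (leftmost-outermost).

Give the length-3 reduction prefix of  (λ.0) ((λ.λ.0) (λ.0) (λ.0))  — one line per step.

Answer: after 3 steps: λ.0

Derivation:
  start: (λ.0) ((λ.λ.0) (λ.0) (λ.0))
  [1] (λ.λ.0) (λ.0) (λ.0)
  [2] (λ.0) (λ.0)
  [3] λ.0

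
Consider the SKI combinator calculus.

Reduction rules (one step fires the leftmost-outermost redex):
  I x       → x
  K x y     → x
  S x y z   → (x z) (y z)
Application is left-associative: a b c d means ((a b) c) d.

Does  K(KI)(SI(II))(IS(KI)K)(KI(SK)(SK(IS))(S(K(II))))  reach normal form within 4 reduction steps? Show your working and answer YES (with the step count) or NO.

  start: K(KI)(SI(II))(IS(KI)K)(KI(SK)(SK(IS))(S(K(II))))
  step 1: KI(IS(KI)K)(KI(SK)(SK(IS))(S(K(II))))
  step 2: I(KI(SK)(SK(IS))(S(K(II))))
  step 3: KI(SK)(SK(IS))(S(K(II)))
  step 4: I(SK(IS))(S(K(II)))

Answer: NO — after 4 steps the term is I(SK(IS))(S(K(II))), not yet normal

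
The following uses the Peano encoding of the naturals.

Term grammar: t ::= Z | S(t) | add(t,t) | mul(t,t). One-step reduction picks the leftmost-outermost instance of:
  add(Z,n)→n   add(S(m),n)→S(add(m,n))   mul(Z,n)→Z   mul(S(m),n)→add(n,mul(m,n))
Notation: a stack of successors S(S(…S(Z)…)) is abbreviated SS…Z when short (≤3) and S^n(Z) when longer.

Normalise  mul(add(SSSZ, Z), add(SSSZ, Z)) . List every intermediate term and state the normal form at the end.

  start: mul(add(SSSZ, Z), add(SSSZ, Z))
  →1  mul(S(add(SSZ, Z)), add(SSSZ, Z))
  →2  add(add(SSSZ, Z), mul(add(SSZ, Z), add(SSSZ, Z)))
  →3  add(S(add(SSZ, Z)), mul(add(SSZ, Z), add(SSSZ, Z)))
  →4  S(add(add(SSZ, Z), mul(add(SSZ, Z), add(SSSZ, Z))))
  →5  S(add(S(add(SZ, Z)), mul(add(SSZ, Z), add(SSSZ, Z))))
  →6  S(S(add(add(SZ, Z), mul(add(SSZ, Z), add(SSSZ, Z)))))
  →7  S(S(add(S(add(Z, Z)), mul(add(SSZ, Z), add(SSSZ, Z)))))
  →8  S(S(S(add(add(Z, Z), mul(add(SSZ, Z), add(SSSZ, Z))))))
  →9  S(S(S(add(Z, mul(add(SSZ, Z), add(SSSZ, Z))))))
  →10  S(S(S(mul(add(SSZ, Z), add(SSSZ, Z)))))
  →11  S(S(S(mul(S(add(SZ, Z)), add(SSSZ, Z)))))
  →12  S(S(S(add(add(SSSZ, Z), mul(add(SZ, Z), add(SSSZ, Z))))))
  →13  S(S(S(add(S(add(SSZ, Z)), mul(add(SZ, Z), add(SSSZ, Z))))))
  →14  S(S(S(S(add(add(SSZ, Z), mul(add(SZ, Z), add(SSSZ, Z)))))))
  →15  S(S(S(S(add(S(add(SZ, Z)), mul(add(SZ, Z), add(SSSZ, Z)))))))
  →16  S(S(S(S(S(add(add(SZ, Z), mul(add(SZ, Z), add(SSSZ, Z))))))))
  →17  S(S(S(S(S(add(S(add(Z, Z)), mul(add(SZ, Z), add(SSSZ, Z))))))))
  →18  S(S(S(S(S(S(add(add(Z, Z), mul(add(SZ, Z), add(SSSZ, Z)))))))))
  →19  S(S(S(S(S(S(add(Z, mul(add(SZ, Z), add(SSSZ, Z)))))))))
  →20  S(S(S(S(S(S(mul(add(SZ, Z), add(SSSZ, Z))))))))
  →21  S(S(S(S(S(S(mul(S(add(Z, Z)), add(SSSZ, Z))))))))
  →22  S(S(S(S(S(S(add(add(SSSZ, Z), mul(add(Z, Z), add(SSSZ, Z)))))))))
  →23  S(S(S(S(S(S(add(S(add(SSZ, Z)), mul(add(Z, Z), add(SSSZ, Z)))))))))
  →24  S(S(S(S(S(S(S(add(add(SSZ, Z), mul(add(Z, Z), add(SSSZ, Z))))))))))
  →25  S(S(S(S(S(S(S(add(S(add(SZ, Z)), mul(add(Z, Z), add(SSSZ, Z))))))))))
  →26  S(S(S(S(S(S(S(S(add(add(SZ, Z), mul(add(Z, Z), add(SSSZ, Z)))))))))))
  →27  S(S(S(S(S(S(S(S(add(S(add(Z, Z)), mul(add(Z, Z), add(SSSZ, Z)))))))))))
  →28  S(S(S(S(S(S(S(S(S(add(add(Z, Z), mul(add(Z, Z), add(SSSZ, Z))))))))))))
  →29  S(S(S(S(S(S(S(S(S(add(Z, mul(add(Z, Z), add(SSSZ, Z))))))))))))
  →30  S(S(S(S(S(S(S(S(S(mul(add(Z, Z), add(SSSZ, Z)))))))))))
  →31  S(S(S(S(S(S(S(S(S(mul(Z, add(SSSZ, Z)))))))))))
  →32  S^9(Z)

Answer: normal form = S^9(Z)  (in 32 steps)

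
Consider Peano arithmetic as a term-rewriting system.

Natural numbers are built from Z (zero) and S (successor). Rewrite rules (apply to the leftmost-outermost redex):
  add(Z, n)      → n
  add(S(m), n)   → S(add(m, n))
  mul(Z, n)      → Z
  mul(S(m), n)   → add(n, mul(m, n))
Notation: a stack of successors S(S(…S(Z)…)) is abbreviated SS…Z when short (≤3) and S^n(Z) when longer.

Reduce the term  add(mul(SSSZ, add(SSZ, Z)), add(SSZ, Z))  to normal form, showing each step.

Answer: normal form = S^8(Z)  (in 32 steps)

Working:
  start: add(mul(SSSZ, add(SSZ, Z)), add(SSZ, Z))
  [1] add(add(add(SSZ, Z), mul(SSZ, add(SSZ, Z))), add(SSZ, Z))
  [2] add(add(S(add(SZ, Z)), mul(SSZ, add(SSZ, Z))), add(SSZ, Z))
  [3] add(S(add(add(SZ, Z), mul(SSZ, add(SSZ, Z)))), add(SSZ, Z))
  [4] S(add(add(add(SZ, Z), mul(SSZ, add(SSZ, Z))), add(SSZ, Z)))
  [5] S(add(add(S(add(Z, Z)), mul(SSZ, add(SSZ, Z))), add(SSZ, Z)))
  [6] S(add(S(add(add(Z, Z), mul(SSZ, add(SSZ, Z)))), add(SSZ, Z)))
  [7] S(S(add(add(add(Z, Z), mul(SSZ, add(SSZ, Z))), add(SSZ, Z))))
  [8] S(S(add(add(Z, mul(SSZ, add(SSZ, Z))), add(SSZ, Z))))
  [9] S(S(add(mul(SSZ, add(SSZ, Z)), add(SSZ, Z))))
  [10] S(S(add(add(add(SSZ, Z), mul(SZ, add(SSZ, Z))), add(SSZ, Z))))
  [11] S(S(add(add(S(add(SZ, Z)), mul(SZ, add(SSZ, Z))), add(SSZ, Z))))
  [12] S(S(add(S(add(add(SZ, Z), mul(SZ, add(SSZ, Z)))), add(SSZ, Z))))
  [13] S(S(S(add(add(add(SZ, Z), mul(SZ, add(SSZ, Z))), add(SSZ, Z)))))
  [14] S(S(S(add(add(S(add(Z, Z)), mul(SZ, add(SSZ, Z))), add(SSZ, Z)))))
  [15] S(S(S(add(S(add(add(Z, Z), mul(SZ, add(SSZ, Z)))), add(SSZ, Z)))))
  [16] S(S(S(S(add(add(add(Z, Z), mul(SZ, add(SSZ, Z))), add(SSZ, Z))))))
  [17] S(S(S(S(add(add(Z, mul(SZ, add(SSZ, Z))), add(SSZ, Z))))))
  [18] S(S(S(S(add(mul(SZ, add(SSZ, Z)), add(SSZ, Z))))))
  [19] S(S(S(S(add(add(add(SSZ, Z), mul(Z, add(SSZ, Z))), add(SSZ, Z))))))
  [20] S(S(S(S(add(add(S(add(SZ, Z)), mul(Z, add(SSZ, Z))), add(SSZ, Z))))))
  [21] S(S(S(S(add(S(add(add(SZ, Z), mul(Z, add(SSZ, Z)))), add(SSZ, Z))))))
  [22] S(S(S(S(S(add(add(add(SZ, Z), mul(Z, add(SSZ, Z))), add(SSZ, Z)))))))
  [23] S(S(S(S(S(add(add(S(add(Z, Z)), mul(Z, add(SSZ, Z))), add(SSZ, Z)))))))
  [24] S(S(S(S(S(add(S(add(add(Z, Z), mul(Z, add(SSZ, Z)))), add(SSZ, Z)))))))
  [25] S(S(S(S(S(S(add(add(add(Z, Z), mul(Z, add(SSZ, Z))), add(SSZ, Z))))))))
  [26] S(S(S(S(S(S(add(add(Z, mul(Z, add(SSZ, Z))), add(SSZ, Z))))))))
  [27] S(S(S(S(S(S(add(mul(Z, add(SSZ, Z)), add(SSZ, Z))))))))
  [28] S(S(S(S(S(S(add(Z, add(SSZ, Z))))))))
  [29] S(S(S(S(S(S(add(SSZ, Z)))))))
  [30] S(S(S(S(S(S(S(add(SZ, Z))))))))
  [31] S(S(S(S(S(S(S(S(add(Z, Z)))))))))
  [32] S^8(Z)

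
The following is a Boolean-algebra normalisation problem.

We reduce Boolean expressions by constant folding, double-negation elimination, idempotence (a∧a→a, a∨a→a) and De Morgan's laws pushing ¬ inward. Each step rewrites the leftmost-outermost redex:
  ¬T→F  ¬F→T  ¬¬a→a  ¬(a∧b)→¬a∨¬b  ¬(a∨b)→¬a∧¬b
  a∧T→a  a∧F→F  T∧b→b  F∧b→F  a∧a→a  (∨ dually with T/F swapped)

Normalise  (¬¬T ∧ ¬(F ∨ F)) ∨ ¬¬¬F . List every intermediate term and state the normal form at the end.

  start: (¬¬T ∧ ¬(F ∨ F)) ∨ ¬¬¬F
  →1  (T ∧ ¬(F ∨ F)) ∨ ¬¬¬F
  →2  ¬(F ∨ F) ∨ ¬¬¬F
  →3  (¬F ∧ ¬F) ∨ ¬¬¬F
  →4  ¬F ∨ ¬¬¬F
  →5  T ∨ ¬¬¬F
  →6  T

Answer: normal form = T  (in 6 steps)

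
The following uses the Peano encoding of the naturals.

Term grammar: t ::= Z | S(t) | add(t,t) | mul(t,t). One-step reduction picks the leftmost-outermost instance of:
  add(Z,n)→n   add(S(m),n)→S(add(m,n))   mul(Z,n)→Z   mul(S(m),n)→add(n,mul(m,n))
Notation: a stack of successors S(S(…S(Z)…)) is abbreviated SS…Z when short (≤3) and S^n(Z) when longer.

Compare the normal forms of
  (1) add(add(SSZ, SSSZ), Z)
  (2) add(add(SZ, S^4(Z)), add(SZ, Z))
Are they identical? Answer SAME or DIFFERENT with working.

Answer: DIFFERENT — A ⇓ S^5(Z), B ⇓ S^6(Z)

Working:
Term A:
  start: add(add(SSZ, SSSZ), Z)
  →1  add(S(add(SZ, SSSZ)), Z)
  →2  S(add(add(SZ, SSSZ), Z))
  →3  S(add(S(add(Z, SSSZ)), Z))
  →4  S(S(add(add(Z, SSSZ), Z)))
  →5  S(S(add(SSSZ, Z)))
  →6  S(S(S(add(SSZ, Z))))
  →7  S(S(S(S(add(SZ, Z)))))
  →8  S(S(S(S(S(add(Z, Z))))))
  →9  S^5(Z)

Term B:
  start: add(add(SZ, S^4(Z)), add(SZ, Z))
  →1  add(S(add(Z, S^4(Z))), add(SZ, Z))
  →2  S(add(add(Z, S^4(Z)), add(SZ, Z)))
  →3  S(add(S^4(Z), add(SZ, Z)))
  →4  S(S(add(SSSZ, add(SZ, Z))))
  →5  S(S(S(add(SSZ, add(SZ, Z)))))
  →6  S(S(S(S(add(SZ, add(SZ, Z))))))
  →7  S(S(S(S(S(add(Z, add(SZ, Z)))))))
  →8  S(S(S(S(S(add(SZ, Z))))))
  →9  S(S(S(S(S(S(add(Z, Z)))))))
  →10  S^6(Z)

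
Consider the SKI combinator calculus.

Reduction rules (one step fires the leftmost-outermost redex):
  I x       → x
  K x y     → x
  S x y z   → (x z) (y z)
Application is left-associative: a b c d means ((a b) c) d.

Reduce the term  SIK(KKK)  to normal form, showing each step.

Answer: normal form = K(KK)  (in 4 steps)

Derivation:
  start: SIK(KKK)
  →1  I(KKK)(K(KKK))
  →2  KKK(K(KKK))
  →3  K(K(KKK))
  →4  K(KK)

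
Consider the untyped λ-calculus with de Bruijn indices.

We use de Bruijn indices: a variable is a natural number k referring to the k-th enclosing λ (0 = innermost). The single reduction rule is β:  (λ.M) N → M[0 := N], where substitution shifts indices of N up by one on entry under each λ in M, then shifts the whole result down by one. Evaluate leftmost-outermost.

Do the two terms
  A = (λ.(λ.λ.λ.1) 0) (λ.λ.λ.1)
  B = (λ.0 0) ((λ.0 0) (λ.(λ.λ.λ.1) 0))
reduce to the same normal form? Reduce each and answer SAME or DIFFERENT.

Answer: DIFFERENT — A ⇓ λ.λ.1, B ⇓ λ.λ.λ.1

Derivation:
Term A:
  start: (λ.(λ.λ.λ.1) 0) (λ.λ.λ.1)
  →1  (λ.λ.λ.1) (λ.λ.λ.1)
  →2  λ.λ.1

Term B:
  start: (λ.0 0) ((λ.0 0) (λ.(λ.λ.λ.1) 0))
  →1  (λ.0 0) (λ.(λ.λ.λ.1) 0) ((λ.0 0) (λ.(λ.λ.λ.1) 0))
  →2  (λ.(λ.λ.λ.1) 0) (λ.(λ.λ.λ.1) 0) ((λ.0 0) (λ.(λ.λ.λ.1) 0))
  →3  (λ.λ.λ.1) (λ.(λ.λ.λ.1) 0) ((λ.0 0) (λ.(λ.λ.λ.1) 0))
  →4  (λ.λ.1) ((λ.0 0) (λ.(λ.λ.λ.1) 0))
  →5  λ.(λ.0 0) (λ.(λ.λ.λ.1) 0)
  →6  λ.(λ.(λ.λ.λ.1) 0) (λ.(λ.λ.λ.1) 0)
  →7  λ.(λ.λ.λ.1) (λ.(λ.λ.λ.1) 0)
  →8  λ.λ.λ.1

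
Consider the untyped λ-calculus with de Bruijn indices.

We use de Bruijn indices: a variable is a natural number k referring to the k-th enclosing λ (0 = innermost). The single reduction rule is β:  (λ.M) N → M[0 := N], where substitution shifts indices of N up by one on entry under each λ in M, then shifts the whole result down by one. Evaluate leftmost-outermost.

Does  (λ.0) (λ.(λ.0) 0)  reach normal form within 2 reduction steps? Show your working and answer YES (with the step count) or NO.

Answer: YES — reaches normal form λ.0 in 2 ≤ 2 steps

Working:
  start: (λ.0) (λ.(λ.0) 0)
  [1] λ.(λ.0) 0
  [2] λ.0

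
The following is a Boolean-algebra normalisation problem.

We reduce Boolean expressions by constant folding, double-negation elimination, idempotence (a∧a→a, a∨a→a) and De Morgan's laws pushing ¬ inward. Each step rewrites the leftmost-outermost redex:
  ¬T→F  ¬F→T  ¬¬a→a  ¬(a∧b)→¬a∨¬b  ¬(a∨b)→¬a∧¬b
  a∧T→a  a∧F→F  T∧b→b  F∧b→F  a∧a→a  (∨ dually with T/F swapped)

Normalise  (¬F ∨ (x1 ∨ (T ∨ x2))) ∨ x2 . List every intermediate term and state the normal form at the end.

Answer: normal form = T  (in 3 steps)

Reduction:
  start: (¬F ∨ (x1 ∨ (T ∨ x2))) ∨ x2
  →1  (T ∨ (x1 ∨ (T ∨ x2))) ∨ x2
  →2  T ∨ x2
  →3  T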